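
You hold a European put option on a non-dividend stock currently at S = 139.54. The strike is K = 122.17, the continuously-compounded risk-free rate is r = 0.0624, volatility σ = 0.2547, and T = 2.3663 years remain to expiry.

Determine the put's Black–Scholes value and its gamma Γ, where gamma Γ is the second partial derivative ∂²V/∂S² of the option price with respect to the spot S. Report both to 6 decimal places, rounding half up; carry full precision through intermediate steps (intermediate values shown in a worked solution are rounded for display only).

σ√T = 0.2547·√2.3663 = 0.391799
d₁ = (ln(S/K) + (r+σ²/2)T) / (σ√T) = (ln(139.54/122.17) + (0.0624+0.2547²/2)·2.3663) / 0.391799 = (0.132938 + 0.224411) / 0.391799 = 0.912069
d₂ = d₁ − σ√T = 0.912069 − 0.391799 = 0.520270
e^{−rT} = e^{−0.0624·2.3663} = 0.862727
N(−d₁) = 0.180866,  N(−d₂) = 0.301438
Put price V = K·e^{−rT}·N(−d₂) − S·N(−d₁) = 31.771338 − 25.238054 = 6.533284
φ(d₁) = (1/√(2π))·e^{−d₁²/2} = 0.263191
Γ = φ(d₁) / (S·σ·√T) = 0.004814

price = 6.533284
Γ = 0.004814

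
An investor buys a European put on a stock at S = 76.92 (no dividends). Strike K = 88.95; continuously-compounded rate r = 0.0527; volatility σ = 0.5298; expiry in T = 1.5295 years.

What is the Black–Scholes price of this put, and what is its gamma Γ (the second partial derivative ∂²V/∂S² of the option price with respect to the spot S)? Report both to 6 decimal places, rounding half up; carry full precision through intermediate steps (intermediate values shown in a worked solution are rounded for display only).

σ√T = 0.5298·√1.5295 = 0.655219
d₁ = (ln(S/K) + (r+σ²/2)T) / (σ√T) = (ln(76.92/88.95) + (0.0527+0.5298²/2)·1.5295) / 0.655219 = (-0.145308 + 0.295261) / 0.655219 = 0.228858
d₂ = d₁ − σ√T = 0.228858 − 0.655219 = -0.426361
e^{−rT} = e^{−0.0527·1.5295} = 0.922558
N(−d₁) = 0.409490,  N(−d₂) = 0.665078
Put price V = K·e^{−rT}·N(−d₂) − S·N(−d₁) = 54.577311 − 31.497936 = 23.079375
φ(d₁) = (1/√(2π))·e^{−d₁²/2} = 0.388630
Γ = φ(d₁) / (S·σ·√T) = 0.007711

price = 23.079375
Γ = 0.007711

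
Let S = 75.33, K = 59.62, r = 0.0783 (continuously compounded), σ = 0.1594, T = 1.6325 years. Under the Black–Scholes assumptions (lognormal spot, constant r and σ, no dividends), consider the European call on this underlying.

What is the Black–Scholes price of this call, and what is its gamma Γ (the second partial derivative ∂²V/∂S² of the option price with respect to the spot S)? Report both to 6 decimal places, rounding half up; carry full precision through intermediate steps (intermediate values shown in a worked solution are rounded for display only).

price = 23.057291
Γ = 0.004460

σ√T = 0.1594·√1.6325 = 0.203664
d₁ = (ln(S/K) + (r+σ²/2)T) / (σ√T) = (ln(75.33/59.62) + (0.0783+0.1594²/2)·1.6325) / 0.203664 = (0.233887 + 0.148564) / 0.203664 = 1.877853
d₂ = d₁ − σ√T = 1.877853 − 0.203664 = 1.674189
e^{−rT} = e^{−0.0783·1.6325} = 0.880008
N(d₁) = 0.969799,  N(d₂) = 0.952953
Call price V = S·N(d₁) − K·e^{−rT}·N(d₂) = 73.054988 − 49.997697 = 23.057291
φ(d₁) = (1/√(2π))·e^{−d₁²/2} = 0.068419
Γ = φ(d₁) / (S·σ·√T) = 0.004460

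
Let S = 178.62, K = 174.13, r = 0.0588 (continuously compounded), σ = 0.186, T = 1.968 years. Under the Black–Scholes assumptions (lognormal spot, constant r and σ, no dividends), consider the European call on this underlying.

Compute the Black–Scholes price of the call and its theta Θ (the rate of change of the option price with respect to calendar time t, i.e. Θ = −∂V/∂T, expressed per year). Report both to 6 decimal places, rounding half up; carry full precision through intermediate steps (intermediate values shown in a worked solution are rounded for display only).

σ√T = 0.186·√1.968 = 0.260931
d₁ = (ln(S/K) + (r+σ²/2)T) / (σ√T) = (ln(178.62/174.13) + (0.0588+0.186²/2)·1.968) / 0.260931 = (0.025458 + 0.149761) / 0.260931 = 0.671516
d₂ = d₁ − σ√T = 0.671516 − 0.260931 = 0.410585
e^{−rT} = e^{−0.0588·1.968} = 0.890726
N(d₁) = 0.749054,  N(d₂) = 0.659312
Call price V = S·N(d₁) − K·e^{−rT}·N(d₂) = 133.796058 − 102.260650 = 31.535408
φ(d₁) = (1/√(2π))·e^{−d₁²/2} = 0.318413
Θ = −S·φ(d₁)·σ/(2√T) − r·K·e^{−rT}·N(d₂) = −3.770435 − 6.012926 = -9.783361

price = 31.535408
Θ = -9.783361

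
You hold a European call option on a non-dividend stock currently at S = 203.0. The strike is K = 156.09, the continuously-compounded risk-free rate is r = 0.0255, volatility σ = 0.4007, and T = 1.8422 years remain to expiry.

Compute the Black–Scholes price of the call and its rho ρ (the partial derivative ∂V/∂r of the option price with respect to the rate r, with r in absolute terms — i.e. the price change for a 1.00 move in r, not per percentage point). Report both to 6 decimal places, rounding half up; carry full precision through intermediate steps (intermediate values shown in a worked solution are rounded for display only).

σ√T = 0.4007·√1.8422 = 0.543861
d₁ = (ln(S/K) + (r+σ²/2)T) / (σ√T) = (ln(203.0/156.09) + (0.0255+0.4007²/2)·1.8422) / 0.543861 = (0.262773 + 0.194868) / 0.543861 = 0.841468
d₂ = d₁ − σ√T = 0.841468 − 0.543861 = 0.297608
e^{−rT} = e^{−0.0255·1.8422} = 0.954110
N(d₁) = 0.799957,  N(d₂) = 0.616999
Call price V = S·N(d₁) − K·e^{−rT}·N(d₂) = 162.391306 − 91.887792 = 70.503514
ρ = K·T·e^{−rT}·N(d₂) = 169.275691

price = 70.503514
ρ = 169.275691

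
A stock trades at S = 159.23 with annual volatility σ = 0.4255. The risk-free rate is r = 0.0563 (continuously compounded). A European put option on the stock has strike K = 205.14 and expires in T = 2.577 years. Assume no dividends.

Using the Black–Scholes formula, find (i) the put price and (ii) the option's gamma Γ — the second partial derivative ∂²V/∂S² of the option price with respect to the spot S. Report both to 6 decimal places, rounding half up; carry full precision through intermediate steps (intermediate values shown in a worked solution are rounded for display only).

σ√T = 0.4255·√2.577 = 0.683057
d₁ = (ln(S/K) + (r+σ²/2)T) / (σ√T) = (ln(159.23/205.14) + (0.0563+0.4255²/2)·2.577) / 0.683057 = (-0.253343 + 0.378368) / 0.683057 = 0.183038
d₂ = d₁ − σ√T = 0.183038 − 0.683057 = -0.500019
e^{−rT} = e^{−0.0563·2.577} = 0.864949
N(−d₁) = 0.427384,  N(−d₂) = 0.691469
Put price V = K·e^{−rT}·N(−d₂) − S·N(−d₁) = 122.691205 − 68.052367 = 54.638837
φ(d₁) = (1/√(2π))·e^{−d₁²/2} = 0.392315
Γ = φ(d₁) / (S·σ·√T) = 0.003607

price = 54.638837
Γ = 0.003607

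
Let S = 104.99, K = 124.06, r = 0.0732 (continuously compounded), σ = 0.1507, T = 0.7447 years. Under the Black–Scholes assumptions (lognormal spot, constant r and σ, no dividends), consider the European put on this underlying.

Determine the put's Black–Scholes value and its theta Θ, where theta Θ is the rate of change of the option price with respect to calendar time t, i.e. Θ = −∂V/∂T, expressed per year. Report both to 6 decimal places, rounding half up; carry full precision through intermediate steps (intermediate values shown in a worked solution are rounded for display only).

σ√T = 0.1507·√0.7447 = 0.130048
d₁ = (ln(S/K) + (r+σ²/2)T) / (σ√T) = (ln(104.99/124.06) + (0.0732+0.1507²/2)·0.7447) / 0.130048 = (-0.166900 + 0.062968) / 0.130048 = -0.799181
d₂ = d₁ − σ√T = -0.799181 − 0.130048 = -0.929229
e^{−rT} = e^{−0.0732·0.7447} = 0.946947
N(−d₁) = 0.787907,  N(−d₂) = 0.823615
Put price V = K·e^{−rT}·N(−d₂) − S·N(−d₁) = 96.756826 − 82.722377 = 14.034449
φ(d₁) = (1/√(2π))·e^{−d₁²/2} = 0.289881
Θ = −S·φ(d₁)·σ/(2√T) + r·K·e^{−rT}·N(−d₂) = −2.657424 + 7.082600 = 4.425176

price = 14.034449
Θ = 4.425176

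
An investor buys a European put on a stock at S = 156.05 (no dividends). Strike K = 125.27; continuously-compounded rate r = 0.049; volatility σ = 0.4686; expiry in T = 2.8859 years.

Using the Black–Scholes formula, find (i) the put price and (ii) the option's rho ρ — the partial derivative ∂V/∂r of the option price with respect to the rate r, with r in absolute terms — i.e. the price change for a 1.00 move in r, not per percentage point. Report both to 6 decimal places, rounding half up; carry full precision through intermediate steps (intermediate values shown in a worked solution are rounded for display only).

σ√T = 0.4686·√2.8859 = 0.796055
d₁ = (ln(S/K) + (r+σ²/2)T) / (σ√T) = (ln(156.05/125.27) + (0.049+0.4686²/2)·2.8859) / 0.796055 = (0.219705 + 0.458261) / 0.796055 = 0.851657
d₂ = d₁ − σ√T = 0.851657 − 0.796055 = 0.055602
e^{−rT} = e^{−0.049·2.8859} = 0.868134
N(−d₁) = 0.197202,  N(−d₂) = 0.477829
Put price V = K·e^{−rT}·N(−d₂) − S·N(−d₁) = 51.964484 − 30.773403 = 21.191081
ρ = −K·T·e^{−rT}·N(−d₂) = -149.964304

price = 21.191081
ρ = -149.964304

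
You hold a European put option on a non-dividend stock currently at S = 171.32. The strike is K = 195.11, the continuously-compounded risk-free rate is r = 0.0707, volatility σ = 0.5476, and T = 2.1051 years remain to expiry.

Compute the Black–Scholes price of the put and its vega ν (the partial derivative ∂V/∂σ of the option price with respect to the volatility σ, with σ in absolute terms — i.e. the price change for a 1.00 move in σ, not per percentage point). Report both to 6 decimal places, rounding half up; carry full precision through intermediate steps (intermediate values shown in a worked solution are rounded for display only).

price = 50.833037
ν = 90.757409

σ√T = 0.5476·√2.1051 = 0.794511
d₁ = (ln(S/K) + (r+σ²/2)T) / (σ√T) = (ln(171.32/195.11) + (0.0707+0.5476²/2)·2.1051) / 0.794511 = (-0.130030 + 0.464454) / 0.794511 = 0.420918
d₂ = d₁ − σ√T = 0.420918 − 0.794511 = -0.373593
e^{−rT} = e^{−0.0707·2.1051} = 0.861715
N(−d₁) = 0.336907,  N(−d₂) = 0.645646
Put price V = K·e^{−rT}·N(−d₂) − S·N(−d₁) = 108.552024 − 57.718987 = 50.833037
φ(d₁) = (1/√(2π))·e^{−d₁²/2} = 0.365122
ν = S·φ(d₁)·√T = 90.757409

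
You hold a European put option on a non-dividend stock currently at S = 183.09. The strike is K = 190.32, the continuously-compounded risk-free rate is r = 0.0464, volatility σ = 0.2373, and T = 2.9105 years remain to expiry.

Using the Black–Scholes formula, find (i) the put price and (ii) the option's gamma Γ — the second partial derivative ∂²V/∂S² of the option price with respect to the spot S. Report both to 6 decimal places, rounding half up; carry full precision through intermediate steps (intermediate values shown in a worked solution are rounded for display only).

price = 20.392959
Γ = 0.004885

σ√T = 0.2373·√2.9105 = 0.404838
d₁ = (ln(S/K) + (r+σ²/2)T) / (σ√T) = (ln(183.09/190.32) + (0.0464+0.2373²/2)·2.9105) / 0.404838 = (-0.038729 + 0.216994) / 0.404838 = 0.440337
d₂ = d₁ − σ√T = 0.440337 − 0.404838 = 0.035499
e^{−rT} = e^{−0.0464·2.9105} = 0.873675
N(−d₁) = 0.329847,  N(−d₂) = 0.485841
Put price V = K·e^{−rT}·N(−d₂) − S·N(−d₁) = 80.784573 − 60.391614 = 20.392959
φ(d₁) = (1/√(2π))·e^{−d₁²/2} = 0.362081
Γ = φ(d₁) / (S·σ·√T) = 0.004885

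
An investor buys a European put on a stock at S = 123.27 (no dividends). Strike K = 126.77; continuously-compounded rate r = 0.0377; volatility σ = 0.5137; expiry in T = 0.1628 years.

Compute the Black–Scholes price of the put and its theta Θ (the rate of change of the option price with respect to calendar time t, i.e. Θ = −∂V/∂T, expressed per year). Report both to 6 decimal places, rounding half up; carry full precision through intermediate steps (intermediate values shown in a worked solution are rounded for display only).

σ√T = 0.5137·√0.1628 = 0.207270
d₁ = (ln(S/K) + (r+σ²/2)T) / (σ√T) = (ln(123.27/126.77) + (0.0377+0.5137²/2)·0.1628) / 0.207270 = (-0.027997 + 0.027618) / 0.207270 = -0.001830
d₂ = d₁ − σ√T = -0.001830 − 0.207270 = -0.209100
e^{−rT} = e^{−0.0377·0.1628} = 0.993881
N(−d₁) = 0.500730,  N(−d₂) = 0.582815
Put price V = K·e^{−rT}·N(−d₂) − S·N(−d₁) = 73.431385 − 61.725001 = 11.706384
φ(d₁) = (1/√(2π))·e^{−d₁²/2} = 0.398942
Θ = −S·φ(d₁)·σ/(2√T) + r·K·e^{−rT}·N(−d₂) = −31.305389 + 2.768363 = -28.537026

price = 11.706384
Θ = -28.537026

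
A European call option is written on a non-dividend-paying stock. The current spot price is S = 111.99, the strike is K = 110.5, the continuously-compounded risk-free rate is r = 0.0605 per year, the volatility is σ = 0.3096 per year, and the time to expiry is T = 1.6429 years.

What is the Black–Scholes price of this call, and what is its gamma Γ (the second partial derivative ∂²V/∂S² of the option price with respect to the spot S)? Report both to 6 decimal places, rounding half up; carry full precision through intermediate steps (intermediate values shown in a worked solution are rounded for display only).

σ√T = 0.3096·√1.6429 = 0.396832
d₁ = (ln(S/K) + (r+σ²/2)T) / (σ√T) = (ln(111.99/110.5) + (0.0605+0.3096²/2)·1.6429) / 0.396832 = (0.013394 + 0.178133) / 0.396832 = 0.482641
d₂ = d₁ − σ√T = 0.482641 − 0.396832 = 0.085809
e^{−rT} = e^{−0.0605·1.6429} = 0.905385
N(d₁) = 0.685325,  N(d₂) = 0.534191
Call price V = S·N(d₁) − K·e^{−rT}·N(d₂) = 76.749505 − 53.443126 = 23.306378
φ(d₁) = (1/√(2π))·e^{−d₁²/2} = 0.355081
Γ = φ(d₁) / (S·σ·√T) = 0.007990

price = 23.306378
Γ = 0.007990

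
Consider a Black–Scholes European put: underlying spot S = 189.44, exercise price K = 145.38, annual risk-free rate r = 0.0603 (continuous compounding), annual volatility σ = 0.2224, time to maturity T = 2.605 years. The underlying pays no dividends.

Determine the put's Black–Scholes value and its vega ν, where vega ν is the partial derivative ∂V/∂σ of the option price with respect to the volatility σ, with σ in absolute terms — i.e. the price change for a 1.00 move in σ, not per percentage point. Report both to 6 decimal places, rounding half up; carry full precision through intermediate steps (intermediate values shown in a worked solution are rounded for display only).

σ√T = 0.2224·√2.605 = 0.358954
d₁ = (ln(S/K) + (r+σ²/2)T) / (σ√T) = (ln(189.44/145.38) + (0.0603+0.2224²/2)·2.605) / 0.358954 = (0.264721 + 0.221505) / 0.358954 = 1.354566
d₂ = d₁ − σ√T = 1.354566 − 0.358954 = 0.995612
e^{−rT} = e^{−0.0603·2.605} = 0.854634
N(−d₁) = 0.087778,  N(−d₂) = 0.159719
Put price V = K·e^{−rT}·N(−d₂) − S·N(−d₁) = 19.844600 − 16.628646 = 3.215954
φ(d₁) = (1/√(2π))·e^{−d₁²/2} = 0.159396
ν = S·φ(d₁)·√T = 48.736359

price = 3.215954
ν = 48.736359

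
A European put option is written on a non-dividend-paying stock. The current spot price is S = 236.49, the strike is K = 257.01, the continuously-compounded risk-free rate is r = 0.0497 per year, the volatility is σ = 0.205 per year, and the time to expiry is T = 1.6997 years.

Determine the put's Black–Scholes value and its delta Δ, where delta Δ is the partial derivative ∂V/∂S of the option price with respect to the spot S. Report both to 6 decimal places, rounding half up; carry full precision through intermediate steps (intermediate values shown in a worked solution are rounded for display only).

price = 24.975149
Δ = -0.444974

σ√T = 0.205·√1.6997 = 0.267264
d₁ = (ln(S/K) + (r+σ²/2)T) / (σ√T) = (ln(236.49/257.01) + (0.0497+0.205²/2)·1.6997) / 0.267264 = (-0.083209 + 0.120190) / 0.267264 = 0.138369
d₂ = d₁ − σ√T = 0.138369 − 0.267264 = -0.128895
e^{−rT} = e^{−0.0497·1.6997} = 0.918995
N(−d₁) = 0.444974,  N(−d₂) = 0.551280
Put price V = K·e^{−rT}·N(−d₂) − S·N(−d₁) = 130.207161 − 105.232012 = 24.975149
Δ = −N(−d₁) = -0.444974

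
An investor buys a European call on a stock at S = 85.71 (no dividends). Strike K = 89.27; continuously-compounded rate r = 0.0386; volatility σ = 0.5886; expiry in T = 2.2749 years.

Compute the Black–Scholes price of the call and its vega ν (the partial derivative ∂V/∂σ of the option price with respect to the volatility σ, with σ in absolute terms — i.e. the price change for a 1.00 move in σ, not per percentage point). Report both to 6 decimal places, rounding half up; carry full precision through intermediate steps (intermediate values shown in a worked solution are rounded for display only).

price = 30.721686
ν = 45.582131

σ√T = 0.5886·√2.2749 = 0.887772
d₁ = (ln(S/K) + (r+σ²/2)T) / (σ√T) = (ln(85.71/89.27) + (0.0386+0.5886²/2)·2.2749) / 0.887772 = (-0.040696 + 0.481881) / 0.887772 = 0.496957
d₂ = d₁ − σ√T = 0.496957 − 0.887772 = -0.390815
e^{−rT} = e^{−0.0386·2.2749} = 0.915934
N(d₁) = 0.690390,  N(d₂) = 0.347967
Call price V = S·N(d₁) − K·e^{−rT}·N(d₂) = 59.173360 − 28.451674 = 30.721686
φ(d₁) = (1/√(2π))·e^{−d₁²/2} = 0.352600
ν = S·φ(d₁)·√T = 45.582131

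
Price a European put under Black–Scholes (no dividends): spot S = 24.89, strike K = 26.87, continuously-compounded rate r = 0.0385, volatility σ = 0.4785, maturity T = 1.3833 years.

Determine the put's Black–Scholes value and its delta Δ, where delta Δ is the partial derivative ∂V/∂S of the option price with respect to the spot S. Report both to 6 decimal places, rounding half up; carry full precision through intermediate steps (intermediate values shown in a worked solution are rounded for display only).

σ√T = 0.4785·√1.3833 = 0.562782
d₁ = (ln(S/K) + (r+σ²/2)T) / (σ√T) = (ln(24.89/26.87) + (0.0385+0.4785²/2)·1.3833) / 0.562782 = (-0.076544 + 0.211619) / 0.562782 = 0.240012
d₂ = d₁ − σ√T = 0.240012 − 0.562782 = -0.322770
e^{−rT} = e^{−0.0385·1.3833} = 0.948136
N(−d₁) = 0.405160,  N(−d₂) = 0.626565
Put price V = K·e^{−rT}·N(−d₂) − S·N(−d₁) = 15.962639 − 10.084443 = 5.878196
Δ = −N(−d₁) = -0.405160

price = 5.878196
Δ = -0.405160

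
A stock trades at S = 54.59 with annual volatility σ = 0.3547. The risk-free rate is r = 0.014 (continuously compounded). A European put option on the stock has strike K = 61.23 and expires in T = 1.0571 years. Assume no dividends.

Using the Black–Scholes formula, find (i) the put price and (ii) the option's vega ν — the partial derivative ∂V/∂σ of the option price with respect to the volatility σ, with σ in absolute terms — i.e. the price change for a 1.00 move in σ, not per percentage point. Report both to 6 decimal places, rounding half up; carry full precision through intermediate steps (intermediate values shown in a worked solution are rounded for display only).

σ√T = 0.3547·√1.0571 = 0.364686
d₁ = (ln(S/K) + (r+σ²/2)T) / (σ√T) = (ln(54.59/61.23) + (0.014+0.3547²/2)·1.0571) / 0.364686 = (-0.114787 + 0.081297) / 0.364686 = -0.091830
d₂ = d₁ − σ√T = -0.091830 − 0.364686 = -0.456516
e^{−rT} = e^{−0.014·1.0571} = 0.985310
N(−d₁) = 0.536583,  N(−d₂) = 0.675991
Put price V = K·e^{−rT}·N(−d₂) − S·N(−d₁) = 40.782854 − 29.292093 = 11.490761
φ(d₁) = (1/√(2π))·e^{−d₁²/2} = 0.397264
ν = S·φ(d₁)·√T = 22.297185

price = 11.490761
ν = 22.297185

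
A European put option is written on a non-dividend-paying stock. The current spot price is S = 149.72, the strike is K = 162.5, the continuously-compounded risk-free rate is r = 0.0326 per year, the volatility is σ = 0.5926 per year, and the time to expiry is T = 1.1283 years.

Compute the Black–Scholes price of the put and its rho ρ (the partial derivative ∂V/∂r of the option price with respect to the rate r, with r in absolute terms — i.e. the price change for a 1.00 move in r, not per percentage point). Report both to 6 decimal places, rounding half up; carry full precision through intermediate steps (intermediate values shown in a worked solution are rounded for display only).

price = 41.389726
ρ = -114.945140

σ√T = 0.5926·√1.1283 = 0.629468
d₁ = (ln(S/K) + (r+σ²/2)T) / (σ√T) = (ln(149.72/162.5) + (0.0326+0.5926²/2)·1.1283) / 0.629468 = (-0.081911 + 0.234898) / 0.629468 = 0.243041
d₂ = d₁ − σ√T = 0.243041 − 0.629468 = -0.386427
e^{−rT} = e^{−0.0326·1.1283} = 0.963886
N(−d₁) = 0.403987,  N(−d₂) = 0.650410
Put price V = K·e^{−rT}·N(−d₂) − S·N(−d₁) = 101.874626 − 60.484900 = 41.389726
ρ = −K·T·e^{−rT}·N(−d₂) = -114.945140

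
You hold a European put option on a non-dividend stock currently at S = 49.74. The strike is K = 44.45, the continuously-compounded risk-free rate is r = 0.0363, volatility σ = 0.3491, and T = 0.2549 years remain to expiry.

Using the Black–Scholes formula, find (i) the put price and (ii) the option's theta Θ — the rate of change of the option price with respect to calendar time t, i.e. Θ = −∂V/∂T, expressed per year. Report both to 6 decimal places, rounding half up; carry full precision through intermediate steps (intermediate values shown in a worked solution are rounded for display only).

σ√T = 0.3491·√0.2549 = 0.176252
d₁ = (ln(S/K) + (r+σ²/2)T) / (σ√T) = (ln(49.74/44.45) + (0.0363+0.3491²/2)·0.2549) / 0.176252 = (0.112444 + 0.024785) / 0.176252 = 0.778599
d₂ = d₁ − σ√T = 0.778599 − 0.176252 = 0.602346
e^{−rT} = e^{−0.0363·0.2549} = 0.990790
N(−d₁) = 0.218108,  N(−d₂) = 0.273472
Put price V = K·e^{−rT}·N(−d₂) − S·N(−d₁) = 12.043865 − 10.848697 = 1.195168
φ(d₁) = (1/√(2π))·e^{−d₁²/2} = 0.294627
Θ = −S·φ(d₁)·σ/(2√T) + r·K·e^{−rT}·N(−d₂) = −5.066554 + 0.437192 = -4.629362

price = 1.195168
Θ = -4.629362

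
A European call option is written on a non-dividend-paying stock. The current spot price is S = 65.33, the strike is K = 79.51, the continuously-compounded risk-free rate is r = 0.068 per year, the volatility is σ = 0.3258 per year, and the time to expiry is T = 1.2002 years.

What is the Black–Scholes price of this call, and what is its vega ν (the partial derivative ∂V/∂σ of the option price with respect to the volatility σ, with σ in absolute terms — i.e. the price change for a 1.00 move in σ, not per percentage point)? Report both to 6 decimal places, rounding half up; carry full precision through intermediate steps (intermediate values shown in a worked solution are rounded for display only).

price = 6.339542
ν = 28.261503

σ√T = 0.3258·√1.2002 = 0.356926
d₁ = (ln(S/K) + (r+σ²/2)T) / (σ√T) = (ln(65.33/79.51) + (0.068+0.3258²/2)·1.2002) / 0.356926 = (-0.196431 + 0.145312) / 0.356926 = -0.143223
d₂ = d₁ − σ√T = -0.143223 − 0.356926 = -0.500148
e^{−rT} = e^{−0.068·1.2002} = 0.921628
N(d₁) = 0.443057,  N(d₂) = 0.308485
Call price V = S·N(d₁) − K·e^{−rT}·N(d₂) = 28.944925 − 22.605384 = 6.339542
φ(d₁) = (1/√(2π))·e^{−d₁²/2} = 0.394871
ν = S·φ(d₁)·√T = 28.261503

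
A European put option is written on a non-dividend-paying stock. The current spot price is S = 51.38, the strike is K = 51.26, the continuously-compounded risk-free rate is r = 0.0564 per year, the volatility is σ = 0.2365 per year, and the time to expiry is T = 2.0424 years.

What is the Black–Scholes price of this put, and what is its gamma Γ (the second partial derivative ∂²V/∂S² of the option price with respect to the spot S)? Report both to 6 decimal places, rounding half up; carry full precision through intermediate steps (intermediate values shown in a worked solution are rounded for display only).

σ√T = 0.2365·√2.0424 = 0.337988
d₁ = (ln(S/K) + (r+σ²/2)T) / (σ√T) = (ln(51.38/51.26) + (0.0564+0.2365²/2)·2.0424) / 0.337988 = (0.002338 + 0.172309) / 0.337988 = 0.516727
d₂ = d₁ − σ√T = 0.516727 − 0.337988 = 0.178739
e^{−rT} = e^{−0.0564·2.0424} = 0.891196
N(−d₁) = 0.302673,  N(−d₂) = 0.429071
Put price V = K·e^{−rT}·N(−d₂) − S·N(−d₁) = 19.601133 − 15.551357 = 4.049776
φ(d₁) = (1/√(2π))·e^{−d₁²/2} = 0.349084
Γ = φ(d₁) / (S·σ·√T) = 0.020102

price = 4.049776
Γ = 0.020102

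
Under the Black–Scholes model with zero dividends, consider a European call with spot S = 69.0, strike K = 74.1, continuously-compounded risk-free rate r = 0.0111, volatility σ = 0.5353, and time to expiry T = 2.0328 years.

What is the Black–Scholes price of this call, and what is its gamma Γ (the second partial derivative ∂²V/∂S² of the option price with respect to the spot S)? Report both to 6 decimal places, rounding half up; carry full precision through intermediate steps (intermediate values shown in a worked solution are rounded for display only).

σ√T = 0.5353·√2.0328 = 0.763211
d₁ = (ln(S/K) + (r+σ²/2)T) / (σ√T) = (ln(69.0/74.1) + (0.0111+0.5353²/2)·2.0328) / 0.763211 = (-0.071309 + 0.313810) / 0.763211 = 0.317737
d₂ = d₁ − σ√T = 0.317737 − 0.763211 = -0.445474
e^{−rT} = e^{−0.0111·2.0328} = 0.977689
N(d₁) = 0.624658,  N(d₂) = 0.327989
Call price V = S·N(d₁) − K·e^{−rT}·N(d₂) = 43.101392 − 23.761709 = 19.339683
φ(d₁) = (1/√(2π))·e^{−d₁²/2} = 0.379304
Γ = φ(d₁) / (S·σ·√T) = 0.007203

price = 19.339683
Γ = 0.007203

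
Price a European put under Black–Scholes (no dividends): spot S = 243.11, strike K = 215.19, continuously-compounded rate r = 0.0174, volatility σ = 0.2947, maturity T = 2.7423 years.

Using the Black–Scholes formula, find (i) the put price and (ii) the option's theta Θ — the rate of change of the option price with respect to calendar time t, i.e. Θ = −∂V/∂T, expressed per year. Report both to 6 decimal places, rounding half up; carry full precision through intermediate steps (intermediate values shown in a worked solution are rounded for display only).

price = 26.762980
Θ = -5.606335

σ√T = 0.2947·√2.7423 = 0.488020
d₁ = (ln(S/K) + (r+σ²/2)T) / (σ√T) = (ln(243.11/215.19) + (0.0174+0.2947²/2)·2.7423) / 0.488020 = (0.121993 + 0.166798) / 0.488020 = 0.591759
d₂ = d₁ − σ√T = 0.591759 − 0.488020 = 0.103739
e^{−rT} = e^{−0.0174·2.7423} = 0.953404
N(−d₁) = 0.277006,  N(−d₂) = 0.458688
Put price V = K·e^{−rT}·N(−d₂) − S·N(−d₁) = 94.105872 − 67.342891 = 26.762980
φ(d₁) = (1/√(2π))·e^{−d₁²/2} = 0.334865
Θ = −S·φ(d₁)·σ/(2√T) + r·K·e^{−rT}·N(−d₂) = −7.243777 + 1.637442 = -5.606335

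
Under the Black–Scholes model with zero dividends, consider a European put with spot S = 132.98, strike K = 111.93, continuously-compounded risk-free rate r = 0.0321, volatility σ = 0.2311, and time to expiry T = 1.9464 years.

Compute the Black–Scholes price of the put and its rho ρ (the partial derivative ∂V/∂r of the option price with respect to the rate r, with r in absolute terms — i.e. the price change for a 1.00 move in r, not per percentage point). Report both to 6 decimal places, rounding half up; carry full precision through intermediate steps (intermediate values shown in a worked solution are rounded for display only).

σ√T = 0.2311·√1.9464 = 0.322416
d₁ = (ln(S/K) + (r+σ²/2)T) / (σ√T) = (ln(132.98/111.93) + (0.0321+0.2311²/2)·1.9464) / 0.322416 = (0.172325 + 0.114455) / 0.322416 = 0.889474
d₂ = d₁ − σ√T = 0.889474 − 0.322416 = 0.567059
e^{−rT} = e^{−0.0321·1.9464} = 0.939432
N(−d₁) = 0.186874,  N(−d₂) = 0.285337
Put price V = K·e^{−rT}·N(−d₂) − S·N(−d₁) = 30.003385 − 24.850515 = 5.152870
ρ = −K·T·e^{−rT}·N(−d₂) = -58.398588

price = 5.152870
ρ = -58.398588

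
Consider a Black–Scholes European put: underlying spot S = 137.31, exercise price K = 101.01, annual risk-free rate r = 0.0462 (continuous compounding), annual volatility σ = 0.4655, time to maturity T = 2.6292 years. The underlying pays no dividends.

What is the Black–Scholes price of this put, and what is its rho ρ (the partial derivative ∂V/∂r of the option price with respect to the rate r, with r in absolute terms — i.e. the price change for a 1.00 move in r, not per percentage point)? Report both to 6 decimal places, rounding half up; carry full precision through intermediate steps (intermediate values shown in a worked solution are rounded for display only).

σ√T = 0.4655·√2.6292 = 0.754799
d₁ = (ln(S/K) + (r+σ²/2)T) / (σ√T) = (ln(137.31/101.01) + (0.0462+0.4655²/2)·2.6292) / 0.754799 = (0.307022 + 0.406330) / 0.754799 = 0.945088
d₂ = d₁ − σ√T = 0.945088 − 0.754799 = 0.190289
e^{−rT} = e^{−0.0462·2.6292} = 0.885618
N(−d₁) = 0.172307,  N(−d₂) = 0.424542
Put price V = K·e^{−rT}·N(−d₂) − S·N(−d₁) = 37.977923 − 23.659476 = 14.318447
ρ = −K·T·e^{−rT}·N(−d₂) = -99.851554

price = 14.318447
ρ = -99.851554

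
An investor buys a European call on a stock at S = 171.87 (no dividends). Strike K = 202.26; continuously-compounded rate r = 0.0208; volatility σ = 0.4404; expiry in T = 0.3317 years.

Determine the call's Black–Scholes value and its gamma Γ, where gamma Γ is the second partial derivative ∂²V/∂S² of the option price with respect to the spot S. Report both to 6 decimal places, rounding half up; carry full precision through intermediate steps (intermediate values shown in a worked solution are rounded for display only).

price = 7.726948
Γ = 0.008125

σ√T = 0.4404·√0.3317 = 0.253641
d₁ = (ln(S/K) + (r+σ²/2)T) / (σ√T) = (ln(171.87/202.26) + (0.0208+0.4404²/2)·0.3317) / 0.253641 = (-0.162816 + 0.039066) / 0.253641 = -0.487891
d₂ = d₁ − σ√T = -0.487891 − 0.253641 = -0.741532
e^{−rT} = e^{−0.0208·0.3317} = 0.993124
N(d₁) = 0.312814,  N(d₂) = 0.229185
Call price V = S·N(d₁) − K·e^{−rT}·N(d₂) = 53.763269 − 46.036320 = 7.726948
φ(d₁) = (1/√(2π))·e^{−d₁²/2} = 0.354177
Γ = φ(d₁) / (S·σ·√T) = 0.008125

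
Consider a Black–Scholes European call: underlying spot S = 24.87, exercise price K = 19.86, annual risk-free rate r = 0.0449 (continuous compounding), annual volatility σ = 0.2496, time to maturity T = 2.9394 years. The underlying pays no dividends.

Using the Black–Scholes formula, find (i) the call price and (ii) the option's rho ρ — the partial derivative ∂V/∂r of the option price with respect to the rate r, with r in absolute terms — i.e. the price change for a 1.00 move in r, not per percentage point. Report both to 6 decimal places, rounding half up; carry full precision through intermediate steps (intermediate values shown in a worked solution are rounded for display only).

σ√T = 0.2496·√2.9394 = 0.427931
d₁ = (ln(S/K) + (r+σ²/2)T) / (σ√T) = (ln(24.87/19.86) + (0.0449+0.2496²/2)·2.9394) / 0.427931 = (0.224955 + 0.223542) / 0.427931 = 1.048057
d₂ = d₁ − σ√T = 1.048057 − 0.427931 = 0.620126
e^{−rT} = e^{−0.0449·2.9394} = 0.876359
N(d₁) = 0.852694,  N(d₂) = 0.732412
Call price V = S·N(d₁) − K·e^{−rT}·N(d₂) = 21.206495 − 12.747271 = 8.459224
ρ = K·T·e^{−rT}·N(d₂) = 37.469327

price = 8.459224
ρ = 37.469327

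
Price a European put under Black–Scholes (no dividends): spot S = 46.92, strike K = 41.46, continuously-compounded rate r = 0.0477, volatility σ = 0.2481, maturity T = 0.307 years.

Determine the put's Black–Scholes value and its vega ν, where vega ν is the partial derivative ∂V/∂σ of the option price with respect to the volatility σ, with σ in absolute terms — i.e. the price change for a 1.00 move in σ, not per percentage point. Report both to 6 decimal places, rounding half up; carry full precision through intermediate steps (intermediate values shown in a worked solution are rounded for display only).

price = 0.494545
ν = 5.818228

σ√T = 0.2481·√0.307 = 0.137466
d₁ = (ln(S/K) + (r+σ²/2)T) / (σ√T) = (ln(46.92/41.46) + (0.0477+0.2481²/2)·0.307) / 0.137466 = (0.123715 + 0.024092) / 0.137466 = 1.075226
d₂ = d₁ − σ√T = 1.075226 − 0.137466 = 0.937760
e^{−rT} = e^{−0.0477·0.307} = 0.985463
N(−d₁) = 0.141137,  N(−d₂) = 0.174184
Put price V = K·e^{−rT}·N(−d₂) − S·N(−d₁) = 7.116679 − 6.622133 = 0.494545
φ(d₁) = (1/√(2π))·e^{−d₁²/2} = 0.223802
ν = S·φ(d₁)·√T = 5.818228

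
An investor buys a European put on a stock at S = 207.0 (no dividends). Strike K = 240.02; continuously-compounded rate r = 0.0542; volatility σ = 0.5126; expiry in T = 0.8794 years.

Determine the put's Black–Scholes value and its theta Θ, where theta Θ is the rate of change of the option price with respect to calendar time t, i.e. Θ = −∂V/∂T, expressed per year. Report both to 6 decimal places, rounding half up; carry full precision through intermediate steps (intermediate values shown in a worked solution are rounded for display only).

σ√T = 0.5126·√0.8794 = 0.480697
d₁ = (ln(S/K) + (r+σ²/2)T) / (σ√T) = (ln(207.0/240.02) + (0.0542+0.5126²/2)·0.8794) / 0.480697 = (-0.148003 + 0.163199) / 0.480697 = 0.031610
d₂ = d₁ − σ√T = 0.031610 − 0.480697 = -0.449087
e^{−rT} = e^{−0.0542·0.8794} = 0.953455
N(−d₁) = 0.487391,  N(−d₂) = 0.673316
Put price V = K·e^{−rT}·N(−d₂) − S·N(−d₁) = 154.087036 − 100.890013 = 53.197023
φ(d₁) = (1/√(2π))·e^{−d₁²/2} = 0.398743
Θ = −S·φ(d₁)·σ/(2√T) + r·K·e^{−rT}·N(−d₂) = −22.558946 + 8.351517 = -14.207429

price = 53.197023
Θ = -14.207429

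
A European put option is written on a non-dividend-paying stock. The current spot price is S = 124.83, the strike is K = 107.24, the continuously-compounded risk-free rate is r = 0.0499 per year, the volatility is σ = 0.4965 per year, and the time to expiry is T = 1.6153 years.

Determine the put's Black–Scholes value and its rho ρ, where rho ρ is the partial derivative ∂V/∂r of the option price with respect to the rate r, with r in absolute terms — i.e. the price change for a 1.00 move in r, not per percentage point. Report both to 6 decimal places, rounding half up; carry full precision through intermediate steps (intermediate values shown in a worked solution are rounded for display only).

price = 16.546219
ρ = -76.532979

σ√T = 0.4965·√1.6153 = 0.631024
d₁ = (ln(S/K) + (r+σ²/2)T) / (σ√T) = (ln(124.83/107.24) + (0.0499+0.4965²/2)·1.6153) / 0.631024 = (0.151883 + 0.279699) / 0.631024 = 0.683940
d₂ = d₁ − σ√T = 0.683940 − 0.631024 = 0.052916
e^{−rT} = e^{−0.0499·1.6153} = 0.922559
N(−d₁) = 0.247006,  N(−d₂) = 0.478899
Put price V = K·e^{−rT}·N(−d₂) − S·N(−d₁) = 47.380040 − 30.833821 = 16.546219
ρ = −K·T·e^{−rT}·N(−d₂) = -76.532979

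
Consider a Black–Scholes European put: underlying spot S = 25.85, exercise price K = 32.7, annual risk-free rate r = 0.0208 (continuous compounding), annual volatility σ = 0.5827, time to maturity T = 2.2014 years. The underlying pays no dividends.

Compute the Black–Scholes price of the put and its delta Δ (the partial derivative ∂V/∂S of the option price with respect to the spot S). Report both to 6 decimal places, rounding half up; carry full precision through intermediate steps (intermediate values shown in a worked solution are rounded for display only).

price = 12.453076
Δ = -0.415526

σ√T = 0.5827·√2.2014 = 0.864559
d₁ = (ln(S/K) + (r+σ²/2)T) / (σ√T) = (ln(25.85/32.7) + (0.0208+0.5827²/2)·2.2014) / 0.864559 = (-0.235064 + 0.419520) / 0.864559 = 0.213352
d₂ = d₁ − σ√T = 0.213352 − 0.864559 = -0.651206
e^{−rT} = e^{−0.0208·2.2014} = 0.955243
N(−d₁) = 0.415526,  N(−d₂) = 0.742543
Put price V = K·e^{−rT}·N(−d₂) − S·N(−d₁) = 23.194426 − 10.741350 = 12.453076
Δ = −N(−d₁) = -0.415526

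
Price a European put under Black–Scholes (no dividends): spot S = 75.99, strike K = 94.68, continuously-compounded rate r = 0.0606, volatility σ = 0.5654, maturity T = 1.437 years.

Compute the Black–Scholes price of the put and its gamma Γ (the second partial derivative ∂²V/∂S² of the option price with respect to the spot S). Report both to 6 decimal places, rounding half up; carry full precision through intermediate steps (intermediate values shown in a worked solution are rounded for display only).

price = 27.386224
Γ = 0.007667

σ√T = 0.5654·√1.437 = 0.677773
d₁ = (ln(S/K) + (r+σ²/2)T) / (σ√T) = (ln(75.99/94.68) + (0.0606+0.5654²/2)·1.437) / 0.677773 = (-0.219901 + 0.316770) / 0.677773 = 0.142923
d₂ = d₁ − σ√T = 0.142923 − 0.677773 = -0.534850
e^{−rT} = e^{−0.0606·1.437} = 0.916602
N(−d₁) = 0.443176,  N(−d₂) = 0.703623
Put price V = K·e^{−rT}·N(−d₂) − S·N(−d₁) = 61.063135 − 33.676912 = 27.386224
φ(d₁) = (1/√(2π))·e^{−d₁²/2} = 0.394888
Γ = φ(d₁) / (S·σ·√T) = 0.007667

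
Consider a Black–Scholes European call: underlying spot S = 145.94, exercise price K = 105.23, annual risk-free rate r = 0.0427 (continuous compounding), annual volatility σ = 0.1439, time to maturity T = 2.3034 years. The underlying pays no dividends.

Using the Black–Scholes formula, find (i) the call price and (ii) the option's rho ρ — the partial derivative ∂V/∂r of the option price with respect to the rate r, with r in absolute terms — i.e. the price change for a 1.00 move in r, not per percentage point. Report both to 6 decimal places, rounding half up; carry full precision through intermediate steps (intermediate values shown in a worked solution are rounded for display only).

price = 50.817351
ρ = 212.435782

σ√T = 0.1439·√2.3034 = 0.218396
d₁ = (ln(S/K) + (r+σ²/2)T) / (σ√T) = (ln(145.94/105.23) + (0.0427+0.1439²/2)·2.3034) / 0.218396 = (0.327047 + 0.122204) / 0.218396 = 2.057043
d₂ = d₁ − σ√T = 2.057043 − 0.218396 = 1.838647
e^{−rT} = e^{−0.0427·2.3034} = 0.906327
N(d₁) = 0.980159,  N(d₂) = 0.967016
Call price V = S·N(d₁) − K·e^{−rT}·N(d₂) = 143.044399 − 92.227048 = 50.817351
ρ = K·T·e^{−rT}·N(d₂) = 212.435782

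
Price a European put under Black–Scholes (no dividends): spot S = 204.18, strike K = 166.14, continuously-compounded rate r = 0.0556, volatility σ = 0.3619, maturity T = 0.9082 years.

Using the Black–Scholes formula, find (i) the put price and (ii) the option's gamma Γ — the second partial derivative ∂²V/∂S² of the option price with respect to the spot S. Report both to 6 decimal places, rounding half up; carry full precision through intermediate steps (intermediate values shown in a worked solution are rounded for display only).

σ√T = 0.3619·√0.9082 = 0.344889
d₁ = (ln(S/K) + (r+σ²/2)T) / (σ√T) = (ln(204.18/166.14) + (0.0556+0.3619²/2)·0.9082) / 0.344889 = (0.206171 + 0.109970) / 0.344889 = 0.916646
d₂ = d₁ − σ√T = 0.916646 − 0.344889 = 0.571757
e^{−rT} = e^{−0.0556·0.9082} = 0.950758
N(−d₁) = 0.179664,  N(−d₂) = 0.283743
Put price V = K·e^{−rT}·N(−d₂) − S·N(−d₁) = 44.819755 − 36.683787 = 8.135968
φ(d₁) = (1/√(2π))·e^{−d₁²/2} = 0.262092
Γ = φ(d₁) / (S·σ·√T) = 0.003722

price = 8.135968
Γ = 0.003722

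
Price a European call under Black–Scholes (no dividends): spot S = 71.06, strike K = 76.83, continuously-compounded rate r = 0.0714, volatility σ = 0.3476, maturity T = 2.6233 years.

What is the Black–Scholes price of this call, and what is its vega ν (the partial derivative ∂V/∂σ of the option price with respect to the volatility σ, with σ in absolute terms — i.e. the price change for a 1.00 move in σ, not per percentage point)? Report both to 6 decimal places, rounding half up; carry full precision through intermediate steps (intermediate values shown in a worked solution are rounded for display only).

price = 18.886127
ν = 41.007034

σ√T = 0.3476·√2.6233 = 0.562994
d₁ = (ln(S/K) + (r+σ²/2)T) / (σ√T) = (ln(71.06/76.83) + (0.0714+0.3476²/2)·2.6233) / 0.562994 = (-0.078071 + 0.345785) / 0.562994 = 0.475519
d₂ = d₁ − σ√T = 0.475519 − 0.562994 = -0.087475
e^{−rT} = e^{−0.0714·2.6233} = 0.829192
N(d₁) = 0.682791,  N(d₂) = 0.465147
Call price V = S·N(d₁) − K·e^{−rT}·N(d₂) = 48.519152 − 29.633025 = 18.886127
φ(d₁) = (1/√(2π))·e^{−d₁²/2} = 0.356295
ν = S·φ(d₁)·√T = 41.007034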